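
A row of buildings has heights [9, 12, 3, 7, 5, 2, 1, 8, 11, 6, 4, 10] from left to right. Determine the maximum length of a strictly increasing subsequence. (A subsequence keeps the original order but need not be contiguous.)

4

Let dp[i] be the length of the longest such subsequence ending at index i:
i:      1  2  3  4  5  6  7  8  9 10 11 12
a[i]:   9 12  3  7  5  2  1  8 11  6  4 10
dp:     1  2  1  2  2  1  1  3  4  3  2  4
Maximum dp value is 4.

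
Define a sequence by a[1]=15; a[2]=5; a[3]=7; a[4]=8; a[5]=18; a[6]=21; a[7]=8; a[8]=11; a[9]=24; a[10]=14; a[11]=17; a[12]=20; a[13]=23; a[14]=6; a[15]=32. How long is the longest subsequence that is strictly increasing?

Track the smallest tail for each achievable length (strict):
15 → extends → [15]
5 → replaces 15 → [5]
7 → extends → [5, 7]
8 → extends → [5, 7, 8]
18 → extends → [5, 7, 8, 18]
21 → extends → [5, 7, 8, 18, 21]
8 → already a tail → [5, 7, 8, 18, 21]
11 → replaces 18 → [5, 7, 8, 11, 21]
24 → extends → [5, 7, 8, 11, 21, 24]
14 → replaces 21 → [5, 7, 8, 11, 14, 24]
17 → replaces 24 → [5, 7, 8, 11, 14, 17]
20 → extends → [5, 7, 8, 11, 14, 17, 20]
23 → extends → [5, 7, 8, 11, 14, 17, 20, 23]
6 → replaces 7 → [5, 6, 8, 11, 14, 17, 20, 23]
32 → extends → [5, 6, 8, 11, 14, 17, 20, 23, 32]
Nine tails, so the longest strictly increasing subsequence has length 9 (e.g. 5, 7, 8, 11, 14, 17, 20, 23, 32).

9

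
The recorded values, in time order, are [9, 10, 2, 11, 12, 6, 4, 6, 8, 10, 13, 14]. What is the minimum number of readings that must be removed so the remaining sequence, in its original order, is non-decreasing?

5

Fewest deletions = n − (longest non-decreasing subsequence).
i:      1  2  3  4  5  6  7  8  9 10 11 12
a[i]:   9 10  2 11 12  6  4  6  8 10 13 14
dp:     1  2  1  3  4  2  2  3  4  5  6  7
max dp = 7, so deletions = 12 − 7 = 5.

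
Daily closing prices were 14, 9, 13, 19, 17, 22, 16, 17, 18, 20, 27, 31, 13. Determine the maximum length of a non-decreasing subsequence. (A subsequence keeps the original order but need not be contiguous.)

8

Track the smallest tail for each achievable length (allowing ties):
14 → extends → [14]
9 → replaces 14 → [9]
13 → extends → [9, 13]
19 → extends → [9, 13, 19]
17 → replaces 19 → [9, 13, 17]
22 → extends → [9, 13, 17, 22]
16 → replaces 17 → [9, 13, 16, 22]
17 → replaces 22 → [9, 13, 16, 17]
18 → extends → [9, 13, 16, 17, 18]
20 → extends → [9, 13, 16, 17, 18, 20]
27 → extends → [9, 13, 16, 17, 18, 20, 27]
31 → extends → [9, 13, 16, 17, 18, 20, 27, 31]
13 → replaces 16 → [9, 13, 13, 17, 18, 20, 27, 31]
Eight tails, so the longest non-decreasing subsequence has length 8 (e.g. 9, 13, 17, 17, 18, 20, 27, 31).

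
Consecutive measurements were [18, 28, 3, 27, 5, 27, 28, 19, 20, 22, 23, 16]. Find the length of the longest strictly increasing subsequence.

Track the smallest tail for each achievable length (strict):
18 → extends → [18]
28 → extends → [18, 28]
3 → replaces 18 → [3, 28]
27 → replaces 28 → [3, 27]
5 → replaces 27 → [3, 5]
27 → extends → [3, 5, 27]
28 → extends → [3, 5, 27, 28]
19 → replaces 27 → [3, 5, 19, 28]
20 → replaces 28 → [3, 5, 19, 20]
22 → extends → [3, 5, 19, 20, 22]
23 → extends → [3, 5, 19, 20, 22, 23]
16 → replaces 19 → [3, 5, 16, 20, 22, 23]
Six tails, so the longest strictly increasing subsequence has length 6 (e.g. 3, 5, 19, 20, 22, 23).

6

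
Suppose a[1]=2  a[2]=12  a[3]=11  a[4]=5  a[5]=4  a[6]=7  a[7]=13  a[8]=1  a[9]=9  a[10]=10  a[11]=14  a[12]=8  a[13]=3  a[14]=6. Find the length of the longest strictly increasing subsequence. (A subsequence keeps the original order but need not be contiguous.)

6

Track the smallest tail for each achievable length (strict):
2 → extends → [2]
12 → extends → [2, 12]
11 → replaces 12 → [2, 11]
5 → replaces 11 → [2, 5]
4 → replaces 5 → [2, 4]
7 → extends → [2, 4, 7]
13 → extends → [2, 4, 7, 13]
1 → replaces 2 → [1, 4, 7, 13]
9 → replaces 13 → [1, 4, 7, 9]
10 → extends → [1, 4, 7, 9, 10]
14 → extends → [1, 4, 7, 9, 10, 14]
8 → replaces 9 → [1, 4, 7, 8, 10, 14]
3 → replaces 4 → [1, 3, 7, 8, 10, 14]
6 → replaces 7 → [1, 3, 6, 8, 10, 14]
Six tails, so the longest strictly increasing subsequence has length 6 (e.g. 2, 5, 7, 9, 10, 14).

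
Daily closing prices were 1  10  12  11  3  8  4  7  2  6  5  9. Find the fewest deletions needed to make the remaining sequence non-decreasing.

7

Fewest deletions = n − (longest non-decreasing subsequence).
Patience tails:
1 → extends → [1]
10 → extends → [1, 10]
12 → extends → [1, 10, 12]
11 → replaces 12 → [1, 10, 11]
3 → replaces 10 → [1, 3, 11]
8 → replaces 11 → [1, 3, 8]
4 → replaces 8 → [1, 3, 4]
7 → extends → [1, 3, 4, 7]
2 → replaces 3 → [1, 2, 4, 7]
6 → replaces 7 → [1, 2, 4, 6]
5 → replaces 6 → [1, 2, 4, 5]
9 → extends → [1, 2, 4, 5, 9]
Longest non-decreasing subsequence has length 5, so deletions = 12 − 5 = 7.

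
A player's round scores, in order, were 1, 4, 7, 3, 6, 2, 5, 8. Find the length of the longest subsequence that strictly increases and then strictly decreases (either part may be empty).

5

inc[i] = longest strictly increasing subsequence ending at i; dec[i] = longest strictly decreasing subsequence starting at i:
i:     1 2 3 4 5 6 7 8
a[i]:  1 4 7 3 6 2 5 8
inc:   1 2 3 2 3 2 3 4
dec:   1 3 3 2 2 1 1 1
Best peak at i=3 (value 7): inc=3, dec=3, length 3+3−1 = 5.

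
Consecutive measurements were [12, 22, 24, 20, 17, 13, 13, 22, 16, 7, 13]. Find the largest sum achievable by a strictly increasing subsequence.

Let S[i] be the best sum of a strictly increasing subsequence ending at i:
i:      1  2  3  4  5  6  7  8  9 10 11
a[i]:  12 22 24 20 17 13 13 22 16  7 13
S:     12 34 58 32 29 25 25 54 41  7 25
Maximum is 58 (e.g. 12 + 22 + 24).

58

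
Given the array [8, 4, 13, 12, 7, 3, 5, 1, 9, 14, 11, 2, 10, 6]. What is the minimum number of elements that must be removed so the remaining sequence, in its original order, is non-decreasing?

Fewest deletions = n − (longest non-decreasing subsequence).
Patience tails:
8 → extends → [8]
4 → replaces 8 → [4]
13 → extends → [4, 13]
12 → replaces 13 → [4, 12]
7 → replaces 12 → [4, 7]
3 → replaces 4 → [3, 7]
5 → replaces 7 → [3, 5]
1 → replaces 3 → [1, 5]
9 → extends → [1, 5, 9]
14 → extends → [1, 5, 9, 14]
11 → replaces 14 → [1, 5, 9, 11]
2 → replaces 5 → [1, 2, 9, 11]
10 → replaces 11 → [1, 2, 9, 10]
6 → replaces 9 → [1, 2, 6, 10]
Longest non-decreasing subsequence has length 4, so deletions = 14 − 4 = 10.

10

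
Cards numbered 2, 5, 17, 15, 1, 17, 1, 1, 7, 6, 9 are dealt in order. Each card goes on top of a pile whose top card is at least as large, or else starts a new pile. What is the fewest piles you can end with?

4

Place each on the leftmost legal pile:
2 → new pile 1 (tops now [2])
5 → new pile 2 (tops now [2, 5])
17 → new pile 3 (tops now [2, 5, 17])
15 → pile 3 (tops now [2, 5, 15])
1 → pile 1 (tops now [1, 5, 15])
17 → new pile 4 (tops now [1, 5, 15, 17])
1 → pile 1 (tops now [1, 5, 15, 17])
1 → pile 1 (tops now [1, 5, 15, 17])
7 → pile 3 (tops now [1, 5, 7, 17])
6 → pile 3 (tops now [1, 5, 6, 17])
9 → pile 4 (tops now [1, 5, 6, 9])
Four piles.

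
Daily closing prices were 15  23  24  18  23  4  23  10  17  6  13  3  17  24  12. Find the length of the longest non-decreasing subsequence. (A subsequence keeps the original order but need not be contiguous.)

Track the smallest tail for each achievable length (allowing ties):
15 → extends → [15]
23 → extends → [15, 23]
24 → extends → [15, 23, 24]
18 → replaces 23 → [15, 18, 24]
23 → replaces 24 → [15, 18, 23]
4 → replaces 15 → [4, 18, 23]
23 → extends → [4, 18, 23, 23]
10 → replaces 18 → [4, 10, 23, 23]
17 → replaces 23 → [4, 10, 17, 23]
6 → replaces 10 → [4, 6, 17, 23]
13 → replaces 17 → [4, 6, 13, 23]
3 → replaces 4 → [3, 6, 13, 23]
17 → replaces 23 → [3, 6, 13, 17]
24 → extends → [3, 6, 13, 17, 24]
12 → replaces 13 → [3, 6, 12, 17, 24]
Five tails, so the longest non-decreasing subsequence has length 5 (e.g. 15, 23, 23, 23, 24).

5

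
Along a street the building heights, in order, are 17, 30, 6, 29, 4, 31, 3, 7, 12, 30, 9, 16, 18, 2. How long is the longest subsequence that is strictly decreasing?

5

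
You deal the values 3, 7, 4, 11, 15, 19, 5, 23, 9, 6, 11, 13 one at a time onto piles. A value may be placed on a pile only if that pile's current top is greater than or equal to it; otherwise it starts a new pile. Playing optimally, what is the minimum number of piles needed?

6

Place each on the leftmost legal pile:
3 → new pile 1 (tops now [3])
7 → new pile 2 (tops now [3, 7])
4 → pile 2 (tops now [3, 4])
11 → new pile 3 (tops now [3, 4, 11])
15 → new pile 4 (tops now [3, 4, 11, 15])
19 → new pile 5 (tops now [3, 4, 11, 15, 19])
5 → pile 3 (tops now [3, 4, 5, 15, 19])
23 → new pile 6 (tops now [3, 4, 5, 15, 19, 23])
9 → pile 4 (tops now [3, 4, 5, 9, 19, 23])
6 → pile 4 (tops now [3, 4, 5, 6, 19, 23])
11 → pile 5 (tops now [3, 4, 5, 6, 11, 23])
13 → pile 6 (tops now [3, 4, 5, 6, 11, 13])
Six piles.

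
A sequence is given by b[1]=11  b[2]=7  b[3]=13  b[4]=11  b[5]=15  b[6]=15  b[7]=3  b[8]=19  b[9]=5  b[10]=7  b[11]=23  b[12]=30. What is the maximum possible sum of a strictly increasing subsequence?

111

Let S[i] be the best sum of a strictly increasing subsequence ending at i:
i:       1   2   3   4   5   6   7   8   9  10  11  12
b[i]:   11   7  13  11  15  15   3  19   5   7  23  30
S:      11   7  24  18  39  39   3  58   8  15  81 111
Maximum is 111 (e.g. 11 + 13 + 15 + 19 + 23 + 30).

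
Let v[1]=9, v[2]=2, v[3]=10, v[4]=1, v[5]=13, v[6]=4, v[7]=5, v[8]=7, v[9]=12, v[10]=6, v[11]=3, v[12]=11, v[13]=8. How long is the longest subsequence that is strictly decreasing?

Let dp[i] be the longest strictly decreasing subsequence ending at i:
i:      1  2  3  4  5  6  7  8  9 10 11 12 13
v[i]:   9  2 10  1 13  4  5  7 12  6  3 11  8
dp:     1  2  1  3  1  2  2  2  2  3  4  3  4
Maximum is 4.

4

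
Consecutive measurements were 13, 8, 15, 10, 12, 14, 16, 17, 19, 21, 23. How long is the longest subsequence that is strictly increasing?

9

Let dp[i] be the length of the longest such subsequence ending at index i:
i:      1  2  3  4  5  6  7  8  9 10 11
a[i]:  13  8 15 10 12 14 16 17 19 21 23
dp:     1  1  2  2  3  4  5  6  7  8  9
Maximum dp value is 9.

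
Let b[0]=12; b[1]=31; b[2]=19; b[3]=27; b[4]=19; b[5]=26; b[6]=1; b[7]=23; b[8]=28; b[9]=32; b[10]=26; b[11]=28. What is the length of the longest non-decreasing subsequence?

6

Let dp[i] be the length of the longest such subsequence ending at index i:
i:      0  1  2  3  4  5  6  7  8  9 10 11
b[i]:  12 31 19 27 19 26  1 23 28 32 26 28
dp:     1  2  2  3  3  4  1  4  5  6  5  6
Maximum dp value is 6.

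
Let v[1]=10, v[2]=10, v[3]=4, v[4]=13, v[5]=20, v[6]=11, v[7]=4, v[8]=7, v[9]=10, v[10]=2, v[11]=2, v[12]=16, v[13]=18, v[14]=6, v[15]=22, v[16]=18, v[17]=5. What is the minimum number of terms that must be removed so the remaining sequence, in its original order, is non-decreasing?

Fewest deletions = n − (longest non-decreasing subsequence).
Patience tails:
10 → extends → [10]
10 → extends → [10, 10]
4 → replaces 10 → [4, 10]
13 → extends → [4, 10, 13]
20 → extends → [4, 10, 13, 20]
11 → replaces 13 → [4, 10, 11, 20]
4 → replaces 10 → [4, 4, 11, 20]
7 → replaces 11 → [4, 4, 7, 20]
10 → replaces 20 → [4, 4, 7, 10]
2 → replaces 4 → [2, 4, 7, 10]
2 → replaces 4 → [2, 2, 7, 10]
16 → extends → [2, 2, 7, 10, 16]
18 → extends → [2, 2, 7, 10, 16, 18]
6 → replaces 7 → [2, 2, 6, 10, 16, 18]
22 → extends → [2, 2, 6, 10, 16, 18, 22]
18 → replaces 22 → [2, 2, 6, 10, 16, 18, 18]
5 → replaces 6 → [2, 2, 5, 10, 16, 18, 18]
Longest non-decreasing subsequence has length 7, so deletions = 17 − 7 = 10.

10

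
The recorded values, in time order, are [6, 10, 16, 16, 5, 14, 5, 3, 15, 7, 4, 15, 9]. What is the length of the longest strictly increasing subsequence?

Let dp[i] be the length of the longest such subsequence ending at index i:
i:      1  2  3  4  5  6  7  8  9 10 11 12 13
a[i]:   6 10 16 16  5 14  5  3 15  7  4 15  9
dp:     1  2  3  3  1  3  1  1  4  2  2  4  3
Maximum dp value is 4.

4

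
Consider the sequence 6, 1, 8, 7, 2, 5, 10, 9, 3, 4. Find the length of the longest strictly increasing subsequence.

4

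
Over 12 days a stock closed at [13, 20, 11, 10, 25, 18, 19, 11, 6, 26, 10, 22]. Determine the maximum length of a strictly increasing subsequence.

4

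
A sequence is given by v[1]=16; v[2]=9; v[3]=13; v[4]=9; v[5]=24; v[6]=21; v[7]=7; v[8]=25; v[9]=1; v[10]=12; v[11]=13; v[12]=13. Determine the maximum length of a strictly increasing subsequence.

4

Let dp[i] be the length of the longest such subsequence ending at index i:
i:      1  2  3  4  5  6  7  8  9 10 11 12
v[i]:  16  9 13  9 24 21  7 25  1 12 13 13
dp:     1  1  2  1  3  3  1  4  1  2  3  3
Maximum dp value is 4.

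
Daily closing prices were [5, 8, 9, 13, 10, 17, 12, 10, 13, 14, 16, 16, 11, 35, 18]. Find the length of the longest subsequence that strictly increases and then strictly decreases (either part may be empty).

inc[i] = longest strictly increasing subsequence ending at i; dec[i] = longest strictly decreasing subsequence starting at i:
i:      1  2  3  4  5  6  7  8  9 10 11 12 13 14 15
a[i]:   5  8  9 13 10 17 12 10 13 14 16 16 11 35 18
inc:    1  2  3  4  4  5  5  4  6  7  8  8  5  9  9
dec:    1  1  1  3  1  3  2  1  2  2  2  2  1  2  1
Best peak at i=14 (value 35): inc=9, dec=2, length 9+2−1 = 10.

10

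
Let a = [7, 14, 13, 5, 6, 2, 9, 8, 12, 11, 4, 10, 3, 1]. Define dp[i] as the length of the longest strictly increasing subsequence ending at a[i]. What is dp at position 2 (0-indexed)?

2

dp[i] = 1 + max{dp[j] : j<i, a[j]<a[i]} (or 1 if no such j):
i:      0  1  2  3  4  5  6  7  8  9 10 11 12 13
a[i]:   7 14 13  5  6  2  9  8 12 11  4 10  3  1
dp:     1  2  2  1  2  1  3  3  4  4  2  4  2  1
At index 2 the value is 2.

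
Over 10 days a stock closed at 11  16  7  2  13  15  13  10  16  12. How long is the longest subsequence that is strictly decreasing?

Negate each value so 'decreasing' becomes 'increasing', then run patience tails on the negated sequence:
-11 → extends → [-11]
-16 → replaces -11 → [-16]
-7 → extends → [-16, -7]
-2 → extends → [-16, -7, -2]
-13 → replaces -7 → [-16, -13, -2]
-15 → replaces -13 → [-16, -15, -2]
-13 → replaces -2 → [-16, -15, -13]
-10 → extends → [-16, -15, -13, -10]
-16 → already a tail → [-16, -15, -13, -10]
-12 → replaces -10 → [-16, -15, -13, -12]
Four tails, so the longest strictly decreasing subsequence of the original has length 4.

4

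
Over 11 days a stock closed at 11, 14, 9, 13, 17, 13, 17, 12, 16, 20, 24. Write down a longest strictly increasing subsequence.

Patience tails give the LIS length; then backtrack through the dp parents:
11 → extends → [11]
14 → extends → [11, 14]
9 → replaces 11 → [9, 14]
13 → replaces 14 → [9, 13]
17 → extends → [9, 13, 17]
13 → already a tail → [9, 13, 17]
17 → already a tail → [9, 13, 17]
12 → replaces 13 → [9, 12, 17]
16 → replaces 17 → [9, 12, 16]
20 → extends → [9, 12, 16, 20]
24 → extends → [9, 12, 16, 20, 24]
Length 5; one witness is 11, 14, 17, 20, 24.

11, 14, 17, 20, 24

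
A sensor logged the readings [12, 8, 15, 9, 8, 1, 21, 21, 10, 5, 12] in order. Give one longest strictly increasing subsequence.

8, 9, 10, 12

Patience tails give the LIS length; then backtrack through the dp parents:
12 → extends → [12]
8 → replaces 12 → [8]
15 → extends → [8, 15]
9 → replaces 15 → [8, 9]
8 → already a tail → [8, 9]
1 → replaces 8 → [1, 9]
21 → extends → [1, 9, 21]
21 → already a tail → [1, 9, 21]
10 → replaces 21 → [1, 9, 10]
5 → replaces 9 → [1, 5, 10]
12 → extends → [1, 5, 10, 12]
Length 4; one witness is 8, 9, 10, 12.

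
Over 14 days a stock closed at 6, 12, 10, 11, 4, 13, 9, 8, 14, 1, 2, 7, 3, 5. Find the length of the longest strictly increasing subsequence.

Let dp[i] be the length of the longest such subsequence ending at index i:
i:      1  2  3  4  5  6  7  8  9 10 11 12 13 14
a[i]:   6 12 10 11  4 13  9  8 14  1  2  7  3  5
dp:     1  2  2  3  1  4  2  2  5  1  2  3  3  4
Maximum dp value is 5.

5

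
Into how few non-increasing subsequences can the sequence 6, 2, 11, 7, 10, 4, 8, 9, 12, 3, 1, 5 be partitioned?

5

Place each on the leftmost legal pile:
6 → new pile 1 (tops now [6])
2 → pile 1 (tops now [2])
11 → new pile 2 (tops now [2, 11])
7 → pile 2 (tops now [2, 7])
10 → new pile 3 (tops now [2, 7, 10])
4 → pile 2 (tops now [2, 4, 10])
8 → pile 3 (tops now [2, 4, 8])
9 → new pile 4 (tops now [2, 4, 8, 9])
12 → new pile 5 (tops now [2, 4, 8, 9, 12])
3 → pile 2 (tops now [2, 3, 8, 9, 12])
1 → pile 1 (tops now [1, 3, 8, 9, 12])
5 → pile 3 (tops now [1, 3, 5, 9, 12])
Five piles.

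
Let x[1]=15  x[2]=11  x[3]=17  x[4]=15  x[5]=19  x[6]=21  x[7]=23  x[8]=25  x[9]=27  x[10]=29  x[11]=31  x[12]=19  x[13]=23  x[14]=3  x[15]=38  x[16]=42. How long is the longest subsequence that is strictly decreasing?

3

Negate each value so 'decreasing' becomes 'increasing', then run patience tails on the negated sequence:
-15 → extends → [-15]
-11 → extends → [-15, -11]
-17 → replaces -15 → [-17, -11]
-15 → replaces -11 → [-17, -15]
-19 → replaces -17 → [-19, -15]
-21 → replaces -19 → [-21, -15]
-23 → replaces -21 → [-23, -15]
-25 → replaces -23 → [-25, -15]
-27 → replaces -25 → [-27, -15]
-29 → replaces -27 → [-29, -15]
-31 → replaces -29 → [-31, -15]
-19 → replaces -15 → [-31, -19]
-23 → replaces -19 → [-31, -23]
-3 → extends → [-31, -23, -3]
-38 → replaces -31 → [-38, -23, -3]
-42 → replaces -38 → [-42, -23, -3]
Three tails, so the longest strictly decreasing subsequence of the original has length 3.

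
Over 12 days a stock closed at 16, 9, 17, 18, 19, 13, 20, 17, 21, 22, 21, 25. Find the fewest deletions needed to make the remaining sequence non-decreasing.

Fewest deletions = n − (longest non-decreasing subsequence).
Patience tails:
16 → extends → [16]
9 → replaces 16 → [9]
17 → extends → [9, 17]
18 → extends → [9, 17, 18]
19 → extends → [9, 17, 18, 19]
13 → replaces 17 → [9, 13, 18, 19]
20 → extends → [9, 13, 18, 19, 20]
17 → replaces 18 → [9, 13, 17, 19, 20]
21 → extends → [9, 13, 17, 19, 20, 21]
22 → extends → [9, 13, 17, 19, 20, 21, 22]
21 → replaces 22 → [9, 13, 17, 19, 20, 21, 21]
25 → extends → [9, 13, 17, 19, 20, 21, 21, 25]
Longest non-decreasing subsequence has length 8, so deletions = 12 − 8 = 4.

4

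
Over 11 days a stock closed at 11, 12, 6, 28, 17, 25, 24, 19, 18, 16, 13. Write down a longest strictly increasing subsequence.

Patience tails give the LIS length; then backtrack through the dp parents:
11 → extends → [11]
12 → extends → [11, 12]
6 → replaces 11 → [6, 12]
28 → extends → [6, 12, 28]
17 → replaces 28 → [6, 12, 17]
25 → extends → [6, 12, 17, 25]
24 → replaces 25 → [6, 12, 17, 24]
19 → replaces 24 → [6, 12, 17, 19]
18 → replaces 19 → [6, 12, 17, 18]
16 → replaces 17 → [6, 12, 16, 18]
13 → replaces 16 → [6, 12, 13, 18]
Length 4; one witness is 11, 12, 17, 25.

11, 12, 17, 25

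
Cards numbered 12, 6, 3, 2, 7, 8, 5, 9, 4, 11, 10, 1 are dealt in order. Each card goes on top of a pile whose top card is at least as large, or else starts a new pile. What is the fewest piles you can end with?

5

Place each on the leftmost legal pile:
12 → new pile 1 (tops now [12])
6 → pile 1 (tops now [6])
3 → pile 1 (tops now [3])
2 → pile 1 (tops now [2])
7 → new pile 2 (tops now [2, 7])
8 → new pile 3 (tops now [2, 7, 8])
5 → pile 2 (tops now [2, 5, 8])
9 → new pile 4 (tops now [2, 5, 8, 9])
4 → pile 2 (tops now [2, 4, 8, 9])
11 → new pile 5 (tops now [2, 4, 8, 9, 11])
10 → pile 5 (tops now [2, 4, 8, 9, 10])
1 → pile 1 (tops now [1, 4, 8, 9, 10])
Five piles.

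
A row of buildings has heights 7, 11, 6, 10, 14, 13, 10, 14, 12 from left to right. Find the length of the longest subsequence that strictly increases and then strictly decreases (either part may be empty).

inc[i] = longest strictly increasing subsequence ending at i; dec[i] = longest strictly decreasing subsequence starting at i:
i:      1  2  3  4  5  6  7  8  9
a[i]:   7 11  6 10 14 13 10 14 12
inc:    1  2  1  2  3  3  2  4  3
dec:    2  2  1  1  3  2  1  2  1
Best peak at i=5 (value 14): inc=3, dec=3, length 3+3−1 = 5.

5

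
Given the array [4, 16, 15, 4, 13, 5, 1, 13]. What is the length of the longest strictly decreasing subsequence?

Let dp[i] be the longest strictly decreasing subsequence ending at i:
i:      1  2  3  4  5  6  7  8
a[i]:   4 16 15  4 13  5  1 13
dp:     1  1  2  3  3  4  5  3
Maximum is 5.

5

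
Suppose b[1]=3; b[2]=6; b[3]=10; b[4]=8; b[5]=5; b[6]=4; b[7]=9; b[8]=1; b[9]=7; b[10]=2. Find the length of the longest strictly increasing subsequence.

4

Let dp[i] be the length of the longest such subsequence ending at index i:
i:      1  2  3  4  5  6  7  8  9 10
b[i]:   3  6 10  8  5  4  9  1  7  2
dp:     1  2  3  3  2  2  4  1  3  2
Maximum dp value is 4.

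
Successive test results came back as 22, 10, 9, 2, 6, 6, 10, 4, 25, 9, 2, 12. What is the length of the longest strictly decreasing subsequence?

6

Negate each value so 'decreasing' becomes 'increasing', then run patience tails on the negated sequence:
-22 → extends → [-22]
-10 → extends → [-22, -10]
-9 → extends → [-22, -10, -9]
-2 → extends → [-22, -10, -9, -2]
-6 → replaces -2 → [-22, -10, -9, -6]
-6 → already a tail → [-22, -10, -9, -6]
-10 → already a tail → [-22, -10, -9, -6]
-4 → extends → [-22, -10, -9, -6, -4]
-25 → replaces -22 → [-25, -10, -9, -6, -4]
-9 → already a tail → [-25, -10, -9, -6, -4]
-2 → extends → [-25, -10, -9, -6, -4, -2]
-12 → replaces -10 → [-25, -12, -9, -6, -4, -2]
Six tails, so the longest strictly decreasing subsequence of the original has length 6.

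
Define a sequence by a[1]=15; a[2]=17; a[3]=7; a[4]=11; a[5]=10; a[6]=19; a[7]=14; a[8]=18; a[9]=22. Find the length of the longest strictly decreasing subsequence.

Let dp[i] be the longest strictly decreasing subsequence ending at i:
i:      1  2  3  4  5  6  7  8  9
a[i]:  15 17  7 11 10 19 14 18 22
dp:     1  1  2  2  3  1  2  2  1
Maximum is 3.

3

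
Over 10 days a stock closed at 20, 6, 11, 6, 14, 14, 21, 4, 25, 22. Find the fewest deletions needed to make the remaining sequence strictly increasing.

Fewest deletions = n − (longest strictly increasing subsequence).
i:      1  2  3  4  5  6  7  8  9 10
a[i]:  20  6 11  6 14 14 21  4 25 22
dp:     1  1  2  1  3  3  4  1  5  5
max dp = 5, so deletions = 10 − 5 = 5.

5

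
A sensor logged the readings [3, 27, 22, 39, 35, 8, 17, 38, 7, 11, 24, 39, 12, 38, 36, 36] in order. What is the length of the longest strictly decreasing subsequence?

4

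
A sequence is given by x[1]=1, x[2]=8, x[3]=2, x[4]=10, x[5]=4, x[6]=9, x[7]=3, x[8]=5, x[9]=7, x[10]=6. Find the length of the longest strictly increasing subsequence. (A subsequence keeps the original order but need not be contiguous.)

Let dp[i] be the length of the longest such subsequence ending at index i:
i:      1  2  3  4  5  6  7  8  9 10
x[i]:   1  8  2 10  4  9  3  5  7  6
dp:     1  2  2  3  3  4  3  4  5  5
Maximum dp value is 5.

5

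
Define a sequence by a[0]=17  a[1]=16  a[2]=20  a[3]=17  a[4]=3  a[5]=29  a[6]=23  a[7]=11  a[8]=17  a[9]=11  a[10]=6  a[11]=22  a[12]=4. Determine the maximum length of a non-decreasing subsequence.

4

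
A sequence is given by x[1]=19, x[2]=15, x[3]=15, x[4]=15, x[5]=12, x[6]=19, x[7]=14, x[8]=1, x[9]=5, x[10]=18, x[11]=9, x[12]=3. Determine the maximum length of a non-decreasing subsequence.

Track the smallest tail for each achievable length (allowing ties):
19 → extends → [19]
15 → replaces 19 → [15]
15 → extends → [15, 15]
15 → extends → [15, 15, 15]
12 → replaces 15 → [12, 15, 15]
19 → extends → [12, 15, 15, 19]
14 → replaces 15 → [12, 14, 15, 19]
1 → replaces 12 → [1, 14, 15, 19]
5 → replaces 14 → [1, 5, 15, 19]
18 → replaces 19 → [1, 5, 15, 18]
9 → replaces 15 → [1, 5, 9, 18]
3 → replaces 5 → [1, 3, 9, 18]
Four tails, so the longest non-decreasing subsequence has length 4 (e.g. 15, 15, 15, 19).

4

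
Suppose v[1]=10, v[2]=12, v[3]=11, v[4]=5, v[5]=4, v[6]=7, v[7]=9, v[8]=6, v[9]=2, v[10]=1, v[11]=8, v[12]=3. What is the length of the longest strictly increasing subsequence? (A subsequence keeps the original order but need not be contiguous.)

Track the smallest tail for each achievable length (strict):
10 → extends → [10]
12 → extends → [10, 12]
11 → replaces 12 → [10, 11]
5 → replaces 10 → [5, 11]
4 → replaces 5 → [4, 11]
7 → replaces 11 → [4, 7]
9 → extends → [4, 7, 9]
6 → replaces 7 → [4, 6, 9]
2 → replaces 4 → [2, 6, 9]
1 → replaces 2 → [1, 6, 9]
8 → replaces 9 → [1, 6, 8]
3 → replaces 6 → [1, 3, 8]
Three tails, so the longest strictly increasing subsequence has length 3 (e.g. 5, 7, 9).

3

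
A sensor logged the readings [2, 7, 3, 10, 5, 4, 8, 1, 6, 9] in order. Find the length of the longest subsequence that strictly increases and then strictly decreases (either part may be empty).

6

inc[i] = longest strictly increasing subsequence ending at i; dec[i] = longest strictly decreasing subsequence starting at i:
i:      1  2  3  4  5  6  7  8  9 10
a[i]:   2  7  3 10  5  4  8  1  6  9
inc:    1  2  2  3  3  3  4  1  4  5
dec:    2  4  2  4  3  2  2  1  1  1
Best peak at i=4 (value 10): inc=3, dec=4, length 3+4−1 = 6.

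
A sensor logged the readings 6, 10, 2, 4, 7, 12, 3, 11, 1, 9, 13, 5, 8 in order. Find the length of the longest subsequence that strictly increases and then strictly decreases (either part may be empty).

inc[i] = longest strictly increasing subsequence ending at i; dec[i] = longest strictly decreasing subsequence starting at i:
i:      1  2  3  4  5  6  7  8  9 10 11 12 13
a[i]:   6 10  2  4  7 12  3 11  1  9 13  5  8
inc:    1  2  1  2  3  4  2  4  1  4  5  3  4
dec:    4  4  2  3  3  4  2  3  1  2  2  1  1
Best peak at i=6 (value 12): inc=4, dec=4, length 4+4−1 = 7.

7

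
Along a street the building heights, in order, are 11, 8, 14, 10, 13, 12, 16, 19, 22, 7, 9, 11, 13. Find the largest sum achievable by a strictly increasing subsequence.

Let S[i] be the best sum of a strictly increasing subsequence ending at i:
i:      1  2  3  4  5  6  7  8  9 10 11 12 13
a[i]:  11  8 14 10 13 12 16 19 22  7  9 11 13
S:     11  8 25 18 31 30 47 66 88  7 17 29 43
Maximum is 88 (e.g. 8 + 10 + 13 + 16 + 19 + 22).

88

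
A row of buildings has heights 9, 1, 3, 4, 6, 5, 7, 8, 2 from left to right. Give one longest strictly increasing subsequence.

1, 3, 4, 6, 7, 8

Patience tails give the LIS length; then backtrack through the dp parents:
9 → extends → [9]
1 → replaces 9 → [1]
3 → extends → [1, 3]
4 → extends → [1, 3, 4]
6 → extends → [1, 3, 4, 6]
5 → replaces 6 → [1, 3, 4, 5]
7 → extends → [1, 3, 4, 5, 7]
8 → extends → [1, 3, 4, 5, 7, 8]
2 → replaces 3 → [1, 2, 4, 5, 7, 8]
Length 6; one witness is 1, 3, 4, 6, 7, 8.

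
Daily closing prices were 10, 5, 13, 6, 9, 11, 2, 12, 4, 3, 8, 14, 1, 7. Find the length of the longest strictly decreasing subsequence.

5

Negate each value so 'decreasing' becomes 'increasing', then run patience tails on the negated sequence:
-10 → extends → [-10]
-5 → extends → [-10, -5]
-13 → replaces -10 → [-13, -5]
-6 → replaces -5 → [-13, -6]
-9 → replaces -6 → [-13, -9]
-11 → replaces -9 → [-13, -11]
-2 → extends → [-13, -11, -2]
-12 → replaces -11 → [-13, -12, -2]
-4 → replaces -2 → [-13, -12, -4]
-3 → extends → [-13, -12, -4, -3]
-8 → replaces -4 → [-13, -12, -8, -3]
-14 → replaces -13 → [-14, -12, -8, -3]
-1 → extends → [-14, -12, -8, -3, -1]
-7 → replaces -3 → [-14, -12, -8, -7, -1]
Five tails, so the longest strictly decreasing subsequence of the original has length 5.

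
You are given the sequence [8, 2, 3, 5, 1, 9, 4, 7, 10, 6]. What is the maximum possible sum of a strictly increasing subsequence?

29

Let S[i] be the best sum of a strictly increasing subsequence ending at i:
i:      1  2  3  4  5  6  7  8  9 10
a[i]:   8  2  3  5  1  9  4  7 10  6
S:      8  2  5 10  1 19  9 17 29 16
Maximum is 29 (e.g. 2 + 3 + 5 + 9 + 10).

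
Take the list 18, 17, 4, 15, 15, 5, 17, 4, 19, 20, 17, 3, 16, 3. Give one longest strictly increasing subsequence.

Patience tails give the LIS length; then backtrack through the dp parents:
18 → extends → [18]
17 → replaces 18 → [17]
4 → replaces 17 → [4]
15 → extends → [4, 15]
15 → already a tail → [4, 15]
5 → replaces 15 → [4, 5]
17 → extends → [4, 5, 17]
4 → already a tail → [4, 5, 17]
19 → extends → [4, 5, 17, 19]
20 → extends → [4, 5, 17, 19, 20]
17 → already a tail → [4, 5, 17, 19, 20]
3 → replaces 4 → [3, 5, 17, 19, 20]
16 → replaces 17 → [3, 5, 16, 19, 20]
3 → already a tail → [3, 5, 16, 19, 20]
Length 5; one witness is 4, 15, 17, 19, 20.

4, 15, 17, 19, 20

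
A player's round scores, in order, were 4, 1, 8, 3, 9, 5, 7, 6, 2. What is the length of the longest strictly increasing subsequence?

Track the smallest tail for each achievable length (strict):
4 → extends → [4]
1 → replaces 4 → [1]
8 → extends → [1, 8]
3 → replaces 8 → [1, 3]
9 → extends → [1, 3, 9]
5 → replaces 9 → [1, 3, 5]
7 → extends → [1, 3, 5, 7]
6 → replaces 7 → [1, 3, 5, 6]
2 → replaces 3 → [1, 2, 5, 6]
Four tails, so the longest strictly increasing subsequence has length 4 (e.g. 1, 3, 5, 7).

4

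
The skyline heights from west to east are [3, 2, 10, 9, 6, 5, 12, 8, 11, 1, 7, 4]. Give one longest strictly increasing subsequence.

3, 6, 8, 11

Patience tails give the LIS length; then backtrack through the dp parents:
3 → extends → [3]
2 → replaces 3 → [2]
10 → extends → [2, 10]
9 → replaces 10 → [2, 9]
6 → replaces 9 → [2, 6]
5 → replaces 6 → [2, 5]
12 → extends → [2, 5, 12]
8 → replaces 12 → [2, 5, 8]
11 → extends → [2, 5, 8, 11]
1 → replaces 2 → [1, 5, 8, 11]
7 → replaces 8 → [1, 5, 7, 11]
4 → replaces 5 → [1, 4, 7, 11]
Length 4; one witness is 3, 6, 8, 11.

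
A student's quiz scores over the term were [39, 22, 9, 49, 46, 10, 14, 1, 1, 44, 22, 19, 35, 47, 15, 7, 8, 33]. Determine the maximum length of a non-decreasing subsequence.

6

Let dp[i] be the length of the longest such subsequence ending at index i:
i:      1  2  3  4  5  6  7  8  9 10 11 12 13 14 15 16 17 18
a[i]:  39 22  9 49 46 10 14  1  1 44 22 19 35 47 15  7  8 33
dp:     1  1  1  2  2  2  3  1  2  4  4  4  5  6  4  3  4  5
Maximum dp value is 6.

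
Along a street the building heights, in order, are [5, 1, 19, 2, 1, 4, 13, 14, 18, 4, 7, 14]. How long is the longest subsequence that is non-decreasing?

Let dp[i] be the length of the longest such subsequence ending at index i:
i:      1  2  3  4  5  6  7  8  9 10 11 12
a[i]:   5  1 19  2  1  4 13 14 18  4  7 14
dp:     1  1  2  2  2  3  4  5  6  4  5  6
Maximum dp value is 6.

6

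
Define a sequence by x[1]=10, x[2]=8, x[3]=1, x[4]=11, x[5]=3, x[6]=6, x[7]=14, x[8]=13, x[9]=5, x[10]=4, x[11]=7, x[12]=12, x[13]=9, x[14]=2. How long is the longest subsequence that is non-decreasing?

5

Track the smallest tail for each achievable length (allowing ties):
10 → extends → [10]
8 → replaces 10 → [8]
1 → replaces 8 → [1]
11 → extends → [1, 11]
3 → replaces 11 → [1, 3]
6 → extends → [1, 3, 6]
14 → extends → [1, 3, 6, 14]
13 → replaces 14 → [1, 3, 6, 13]
5 → replaces 6 → [1, 3, 5, 13]
4 → replaces 5 → [1, 3, 4, 13]
7 → replaces 13 → [1, 3, 4, 7]
12 → extends → [1, 3, 4, 7, 12]
9 → replaces 12 → [1, 3, 4, 7, 9]
2 → replaces 3 → [1, 2, 4, 7, 9]
Five tails, so the longest non-decreasing subsequence has length 5 (e.g. 1, 3, 6, 7, 12).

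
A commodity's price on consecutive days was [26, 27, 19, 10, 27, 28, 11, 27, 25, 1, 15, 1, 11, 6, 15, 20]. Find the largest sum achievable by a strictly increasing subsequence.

Let S[i] be the best sum of a strictly increasing subsequence ending at i:
i:      1  2  3  4  5  6  7  8  9 10 11 12 13 14 15 16
a[i]:  26 27 19 10 27 28 11 27 25  1 15  1 11  6 15 20
S:     26 53 19 10 53 81 21 53 46  1 36  1 21  7 36 56
Maximum is 81 (e.g. 26 + 27 + 28).

81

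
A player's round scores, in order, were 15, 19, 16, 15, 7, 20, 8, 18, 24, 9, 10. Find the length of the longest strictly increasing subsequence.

4

Let dp[i] be the length of the longest such subsequence ending at index i:
i:      1  2  3  4  5  6  7  8  9 10 11
a[i]:  15 19 16 15  7 20  8 18 24  9 10
dp:     1  2  2  1  1  3  2  3  4  3  4
Maximum dp value is 4.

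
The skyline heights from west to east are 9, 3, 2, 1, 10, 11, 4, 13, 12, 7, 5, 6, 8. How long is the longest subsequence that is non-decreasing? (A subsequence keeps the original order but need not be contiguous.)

Track the smallest tail for each achievable length (allowing ties):
9 → extends → [9]
3 → replaces 9 → [3]
2 → replaces 3 → [2]
1 → replaces 2 → [1]
10 → extends → [1, 10]
11 → extends → [1, 10, 11]
4 → replaces 10 → [1, 4, 11]
13 → extends → [1, 4, 11, 13]
12 → replaces 13 → [1, 4, 11, 12]
7 → replaces 11 → [1, 4, 7, 12]
5 → replaces 7 → [1, 4, 5, 12]
6 → replaces 12 → [1, 4, 5, 6]
8 → extends → [1, 4, 5, 6, 8]
Five tails, so the longest non-decreasing subsequence has length 5 (e.g. 3, 4, 5, 6, 8).

5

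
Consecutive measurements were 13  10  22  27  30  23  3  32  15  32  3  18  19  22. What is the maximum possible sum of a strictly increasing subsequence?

124

Let S[i] be the best sum of a strictly increasing subsequence ending at i:
i:       1   2   3   4   5   6   7   8   9  10  11  12  13  14
a[i]:   13  10  22  27  30  23   3  32  15  32   3  18  19  22
S:      13  10  35  62  92  58   3 124  28 124   3  46  65  87
Maximum is 124 (e.g. 13 + 22 + 27 + 30 + 32).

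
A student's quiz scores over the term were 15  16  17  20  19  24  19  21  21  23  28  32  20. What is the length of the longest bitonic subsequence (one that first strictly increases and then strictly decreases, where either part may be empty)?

inc[i] = longest strictly increasing subsequence ending at i; dec[i] = longest strictly decreasing subsequence starting at i:
i:      1  2  3  4  5  6  7  8  9 10 11 12 13
a[i]:  15 16 17 20 19 24 19 21 21 23 28 32 20
inc:    1  2  3  4  4  5  4  5  5  6  7  8  5
dec:    1  1  1  2  1  3  1  2  2  2  2  2  1
Best peak at i=12 (value 32): inc=8, dec=2, length 8+2−1 = 9.

9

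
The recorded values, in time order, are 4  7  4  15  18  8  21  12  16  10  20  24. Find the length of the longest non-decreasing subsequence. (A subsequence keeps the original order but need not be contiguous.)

Let dp[i] be the length of the longest such subsequence ending at index i:
i:      1  2  3  4  5  6  7  8  9 10 11 12
a[i]:   4  7  4 15 18  8 21 12 16 10 20 24
dp:     1  2  2  3  4  3  5  4  5  4  6  7
Maximum dp value is 7.

7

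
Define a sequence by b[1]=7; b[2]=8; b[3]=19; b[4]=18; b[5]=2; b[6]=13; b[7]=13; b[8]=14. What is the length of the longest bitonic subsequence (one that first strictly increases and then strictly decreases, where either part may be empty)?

5

inc[i] = longest strictly increasing subsequence ending at i; dec[i] = longest strictly decreasing subsequence starting at i:
i:      1  2  3  4  5  6  7  8
b[i]:   7  8 19 18  2 13 13 14
inc:    1  2  3  3  1  3  3  4
dec:    2  2  3  2  1  1  1  1
Best peak at i=3 (value 19): inc=3, dec=3, length 3+3−1 = 5.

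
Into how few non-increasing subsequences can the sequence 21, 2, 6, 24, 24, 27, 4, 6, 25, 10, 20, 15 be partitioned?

5

Place each on the leftmost legal pile:
21 → new pile 1 (tops now [21])
2 → pile 1 (tops now [2])
6 → new pile 2 (tops now [2, 6])
24 → new pile 3 (tops now [2, 6, 24])
24 → pile 3 (tops now [2, 6, 24])
27 → new pile 4 (tops now [2, 6, 24, 27])
4 → pile 2 (tops now [2, 4, 24, 27])
6 → pile 3 (tops now [2, 4, 6, 27])
25 → pile 4 (tops now [2, 4, 6, 25])
10 → pile 4 (tops now [2, 4, 6, 10])
20 → new pile 5 (tops now [2, 4, 6, 10, 20])
15 → pile 5 (tops now [2, 4, 6, 10, 15])
Five piles.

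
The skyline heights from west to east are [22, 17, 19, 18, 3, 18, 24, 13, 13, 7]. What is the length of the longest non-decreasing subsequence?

Let dp[i] be the length of the longest such subsequence ending at index i:
i:      1  2  3  4  5  6  7  8  9 10
a[i]:  22 17 19 18  3 18 24 13 13  7
dp:     1  1  2  2  1  3  4  2  3  2
Maximum dp value is 4.

4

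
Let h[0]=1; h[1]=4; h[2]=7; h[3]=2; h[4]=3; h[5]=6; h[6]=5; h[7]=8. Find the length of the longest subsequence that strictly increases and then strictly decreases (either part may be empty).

5

inc[i] = longest strictly increasing subsequence ending at i; dec[i] = longest strictly decreasing subsequence starting at i:
i:     0 1 2 3 4 5 6 7
h[i]:  1 4 7 2 3 6 5 8
inc:   1 2 3 2 3 4 4 5
dec:   1 2 3 1 1 2 1 1
Best peak at i=2 (value 7): inc=3, dec=3, length 3+3−1 = 5.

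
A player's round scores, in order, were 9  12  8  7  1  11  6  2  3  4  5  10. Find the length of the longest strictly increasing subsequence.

Let dp[i] be the length of the longest such subsequence ending at index i:
i:      1  2  3  4  5  6  7  8  9 10 11 12
a[i]:   9 12  8  7  1 11  6  2  3  4  5 10
dp:     1  2  1  1  1  2  2  2  3  4  5  6
Maximum dp value is 6.

6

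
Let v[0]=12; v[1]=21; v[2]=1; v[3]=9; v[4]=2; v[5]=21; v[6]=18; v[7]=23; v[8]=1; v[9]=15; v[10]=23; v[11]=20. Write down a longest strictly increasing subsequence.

1, 9, 21, 23

Patience tails give the LIS length; then backtrack through the dp parents:
12 → extends → [12]
21 → extends → [12, 21]
1 → replaces 12 → [1, 21]
9 → replaces 21 → [1, 9]
2 → replaces 9 → [1, 2]
21 → extends → [1, 2, 21]
18 → replaces 21 → [1, 2, 18]
23 → extends → [1, 2, 18, 23]
1 → already a tail → [1, 2, 18, 23]
15 → replaces 18 → [1, 2, 15, 23]
23 → already a tail → [1, 2, 15, 23]
20 → replaces 23 → [1, 2, 15, 20]
Length 4; one witness is 1, 9, 21, 23.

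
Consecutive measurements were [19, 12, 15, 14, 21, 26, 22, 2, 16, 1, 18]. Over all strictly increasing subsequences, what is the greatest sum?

Let S[i] be the best sum of a strictly increasing subsequence ending at i:
i:      1  2  3  4  5  6  7  8  9 10 11
a[i]:  19 12 15 14 21 26 22  2 16  1 18
S:     19 12 27 26 48 74 70  2 43  1 61
Maximum is 74 (e.g. 12 + 15 + 21 + 26).

74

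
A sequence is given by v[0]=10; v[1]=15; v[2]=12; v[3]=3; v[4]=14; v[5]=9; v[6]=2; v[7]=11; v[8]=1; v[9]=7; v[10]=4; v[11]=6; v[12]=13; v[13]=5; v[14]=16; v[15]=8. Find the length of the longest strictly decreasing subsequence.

Let dp[i] be the longest strictly decreasing subsequence ending at i:
i:      0  1  2  3  4  5  6  7  8  9 10 11 12 13 14 15
v[i]:  10 15 12  3 14  9  2 11  1  7  4  6 13  5 16  8
dp:     1  1  2  3  2  3  4  3  5  4  5  5  3  6  1  4
Maximum is 6.

6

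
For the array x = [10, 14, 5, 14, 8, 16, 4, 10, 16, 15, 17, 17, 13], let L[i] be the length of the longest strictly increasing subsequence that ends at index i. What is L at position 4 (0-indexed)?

dp[i] = 1 + max{dp[j] : j<i, x[j]<x[i]} (or 1 if no such j):
i:      0  1  2  3  4  5  6  7  8  9 10 11 12
x[i]:  10 14  5 14  8 16  4 10 16 15 17 17 13
dp:     1  2  1  2  2  3  1  3  4  4  5  5  4
At index 4 the value is 2.

2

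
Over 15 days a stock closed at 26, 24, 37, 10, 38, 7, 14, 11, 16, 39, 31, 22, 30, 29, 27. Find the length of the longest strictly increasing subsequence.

Let dp[i] be the length of the longest such subsequence ending at index i:
i:      1  2  3  4  5  6  7  8  9 10 11 12 13 14 15
a[i]:  26 24 37 10 38  7 14 11 16 39 31 22 30 29 27
dp:     1  1  2  1  3  1  2  2  3  4  4  4  5  5  5
Maximum dp value is 5.

5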